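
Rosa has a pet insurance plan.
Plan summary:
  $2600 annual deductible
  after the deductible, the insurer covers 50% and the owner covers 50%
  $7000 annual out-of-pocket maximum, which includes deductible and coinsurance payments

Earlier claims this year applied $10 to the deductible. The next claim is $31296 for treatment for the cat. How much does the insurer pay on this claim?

$24306

$10 of the $2600 deductible is already met, leaving $2590.
After the $2590 deductible portion, $31296 − $2590 = $28706 is subject to coinsurance.
Owner's 50% share of $28706 is $14353.
So the owner owes $2590 + $14353 = $16943 before any cap.
That would bring total out-of-pocket to $16953, past the $7000 cap. The owner is capped at $7000 − $10 = $6990 on this claim.
The plan picks up $31296 − $6990 = $24306.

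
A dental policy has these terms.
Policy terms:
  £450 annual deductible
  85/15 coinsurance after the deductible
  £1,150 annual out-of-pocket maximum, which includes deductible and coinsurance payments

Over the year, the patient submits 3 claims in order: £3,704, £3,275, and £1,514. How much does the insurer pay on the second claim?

£3,063.10

Claim 1 (£3,704): deductible takes £450, £3,254 remains; patient's 15% is £488.10. Patient owes £938.10 (running OOP £938.10). Plan pays £3,704 − £938.10 = £2,765.90.
Claim 2 (£3,275): 15% coinsurance on £3,275 = £491.25. OOP would hit £1,429.35 > £1,150, so the cap limits the patient to £1,150 − £938.10 = £211.90. Plan pays £3,275 − £211.90 = £3,063.10.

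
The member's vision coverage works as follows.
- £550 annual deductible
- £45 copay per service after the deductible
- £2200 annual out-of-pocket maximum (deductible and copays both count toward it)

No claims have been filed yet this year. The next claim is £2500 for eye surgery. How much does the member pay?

Nothing has been paid toward the £550 deductible, so the first £550 of this charge is applied there.
The remaining £1950 (= £2500 − £550) moves to the copay.
Copay on this service: £45.
That puts the member's cost at £550 + £45 = £595 before any cap.
Total out-of-pocket so far would be £0 + £595 = £595, below the £2200 cap — no reduction.

£595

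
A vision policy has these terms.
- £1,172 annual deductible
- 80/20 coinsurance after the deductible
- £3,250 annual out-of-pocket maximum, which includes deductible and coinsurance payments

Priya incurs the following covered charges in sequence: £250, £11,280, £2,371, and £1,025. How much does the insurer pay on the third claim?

Bill 1, £250: all of it applies to the deductible. Member pays £250; OOP now £250. Insurer: £250 − £250 = £0.
Bill 2, £11,280: deductible takes £922, £10,358 remains; coinsurance £10,358 × 20% = £2,071.60. Member pays £2,993.60; OOP now £3,243.60. Plan pays £11,280 − £2,993.60 = £8,286.40.
Bill 3, £2,371: deductible already satisfied, so member's share is 20% × £2,371 = £474.20. OOP would hit £3,717.80 > £3,250, so the cap limits the member to £3,250 − £3,243.60 = £6.40. Insurer: £2,371 − £6.40 = £2,364.60.

£2,364.60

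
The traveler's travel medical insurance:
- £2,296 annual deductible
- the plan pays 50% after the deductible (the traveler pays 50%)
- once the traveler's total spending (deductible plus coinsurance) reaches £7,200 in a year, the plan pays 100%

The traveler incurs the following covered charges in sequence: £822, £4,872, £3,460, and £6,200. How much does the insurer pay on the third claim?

£1,730

Claim 1 — £822: entire amount goes to the deductible. Cost to traveler: £822. OOP to date £822. Insurer: £822 − £822 = £0.
Claim 2 — £4,872: £1,474 finishes the deductible; £3,398 goes to coinsurance; coinsurance £3,398 × 50% = £1,699. Cost to traveler: £3,173. OOP to date £3,995. Insurer: £4,872 − £3,173 = £1,699.
Claim 3 — £3,460: deductible met; 50% of £3,460 = £1,730. Traveler pays £1,730; OOP now £5,725. Plan pays £3,460 − £1,730 = £1,730.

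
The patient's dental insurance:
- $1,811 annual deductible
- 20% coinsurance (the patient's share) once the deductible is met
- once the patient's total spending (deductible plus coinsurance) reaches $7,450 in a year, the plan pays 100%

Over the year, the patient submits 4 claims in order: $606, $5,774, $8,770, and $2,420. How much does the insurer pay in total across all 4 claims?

$12,607.20

#1 ($606): all of it applies to the deductible. Cost to patient: $606. OOP to date $606. Plan pays $606 − $606 = $0.
#2 ($5,774): $1,205 to deductible, leaving $4,569; coinsurance $4,569 × 20% = $913.80. Patient owes $2,118.80 (running OOP $2,724.80). Insurer: $5,774 − $2,118.80 = $3,655.20.
#3 ($8,770): 20% coinsurance on $8,770 = $1,754. Cost to patient: $1,754. OOP to date $4,478.80. Plan pays $8,770 − $1,754 = $7,016.
#4 ($2,420): deductible met; 20% of $2,420 = $484. Patient owes $484 (running OOP $4,962.80). Insurer: $2,420 − $484 = $1,936.
Insurer total = bills − patient's total = $17,570 − $4,962.80 = $12,607.20.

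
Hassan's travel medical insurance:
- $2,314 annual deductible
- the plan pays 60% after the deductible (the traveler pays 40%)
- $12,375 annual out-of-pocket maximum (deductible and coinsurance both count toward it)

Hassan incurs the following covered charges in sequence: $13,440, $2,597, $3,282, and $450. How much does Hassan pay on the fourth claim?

Bill 1, $13,440: $2,314 to deductible, leaving $11,126; traveler's 40% is $4,450.40. Cost to traveler: $6,764.40. OOP to date $6,764.40.
Bill 2, $2,597: deductible met; 40% of $2,597 = $1,038.80. Traveler pays $1,038.80; OOP now $7,803.20.
Bill 3, $3,282: deductible met; 40% of $3,282 = $1,312.80. Traveler pays $1,312.80; OOP now $9,116.
Bill 4, $450: deductible met; 40% of $450 = $180. Cost to traveler: $180. OOP to date $9,296.

$180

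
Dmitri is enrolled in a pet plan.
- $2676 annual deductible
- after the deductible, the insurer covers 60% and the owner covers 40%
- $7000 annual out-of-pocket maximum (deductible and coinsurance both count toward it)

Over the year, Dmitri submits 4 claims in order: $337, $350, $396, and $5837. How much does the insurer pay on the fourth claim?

Bill 1, $337: all of it applies to the deductible. Cost to owner: $337. OOP to date $337. Plan pays $337 − $337 = $0.
Bill 2, $350: entire amount goes to the deductible. Cost to owner: $350. OOP to date $687. Insurer: $350 − $350 = $0.
Bill 3, $396: all of it applies to the deductible. Owner owes $396 (running OOP $1083). Insurer: $396 − $396 = $0.
Bill 4, $5837: $1593 to deductible, leaving $4244; 40% of $4244 = $1697.60. Cost to owner: $3290.60. OOP to date $4373.60. Plan pays $5837 − $3290.60 = $2546.40.

$2546.40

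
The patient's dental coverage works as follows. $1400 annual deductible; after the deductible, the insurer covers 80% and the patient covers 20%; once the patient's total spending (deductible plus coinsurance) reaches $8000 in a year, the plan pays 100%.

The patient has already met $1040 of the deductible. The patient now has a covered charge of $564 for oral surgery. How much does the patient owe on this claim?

$400.80

Deductible still to meet: $1400 − $1040 = $360.
That leaves $564 − $360 = $204 for coinsurance.
Coinsurance: $204 × 20% = $40.80.
Patient responsibility before any cap: $360 + $40.80 = $400.80.
Cumulative spending $1040 + $400.80 = $1440.80 stays under the $8000 maximum.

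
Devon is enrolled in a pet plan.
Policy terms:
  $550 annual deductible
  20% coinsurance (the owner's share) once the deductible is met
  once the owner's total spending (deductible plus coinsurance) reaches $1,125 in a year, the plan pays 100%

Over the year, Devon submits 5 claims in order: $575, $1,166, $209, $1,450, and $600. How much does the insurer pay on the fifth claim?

#1 ($575): $550 finishes the deductible; $25 goes to coinsurance; 20% of $25 = $5. Cost to owner: $555. OOP to date $555. Plan pays $575 − $555 = $20.
#2 ($1,166): deductible already satisfied, so owner's share is 20% × $1,166 = $233.20. Owner owes $233.20 (running OOP $788.20). Plan pays $1,166 − $233.20 = $932.80.
#3 ($209): deductible met; 20% of $209 = $41.80. Cost to owner: $41.80. OOP to date $830. Insurer: $209 − $41.80 = $167.20.
#4 ($1,450): deductible met; 20% of $1,450 = $290. Cost to owner: $290. OOP to date $1,120. Insurer: $1,450 − $290 = $1,160.
#5 ($600): deductible already satisfied, so owner's share is 20% × $600 = $120. That would push OOP to $1,240, over the $1,125 cap, so owner pays $1,125 − $1,120 = $5. Plan pays $600 − $5 = $595.

$595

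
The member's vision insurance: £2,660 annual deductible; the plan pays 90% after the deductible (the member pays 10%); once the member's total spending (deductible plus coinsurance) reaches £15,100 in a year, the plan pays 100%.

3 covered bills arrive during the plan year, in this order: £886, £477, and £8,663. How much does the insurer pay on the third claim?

Bill 1, £886: entire amount goes to the deductible. Member pays £886; OOP now £886. Insurer: £886 − £886 = £0.
Bill 2, £477: entire amount goes to the deductible. Member owes £477 (running OOP £1,363). Plan pays £477 − £477 = £0.
Bill 3, £8,663: £1,297 finishes the deductible; £7,366 goes to coinsurance; member's 10% is £736.60. Cost to member: £2,033.60. OOP to date £3,396.60. Plan pays £8,663 − £2,033.60 = £6,629.40.

£6,629.40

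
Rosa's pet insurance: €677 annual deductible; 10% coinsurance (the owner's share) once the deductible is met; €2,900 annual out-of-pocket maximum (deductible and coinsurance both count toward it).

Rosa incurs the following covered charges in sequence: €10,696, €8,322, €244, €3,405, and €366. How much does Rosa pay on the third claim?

€24.40

Claim 1 — €10,696: €677 to deductible, leaving €10,019; owner's 10% is €1,001.90. Cost to owner: €1,678.90. OOP to date €1,678.90.
Claim 2 — €8,322: deductible already satisfied, so owner's share is 10% × €8,322 = €832.20. Owner owes €832.20 (running OOP €2,511.10).
Claim 3 — €244: 10% coinsurance on €244 = €24.40. Cost to owner: €24.40. OOP to date €2,535.50.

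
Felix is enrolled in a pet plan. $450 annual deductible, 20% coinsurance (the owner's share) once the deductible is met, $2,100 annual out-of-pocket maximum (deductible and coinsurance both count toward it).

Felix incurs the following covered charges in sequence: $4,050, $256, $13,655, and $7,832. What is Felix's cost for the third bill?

$878.80

#1 ($4,050): $450 to deductible, leaving $3,600; coinsurance $3,600 × 20% = $720. Cost to owner: $1,170. OOP to date $1,170.
#2 ($256): 20% coinsurance on $256 = $51.20. Owner pays $51.20; OOP now $1,221.20.
#3 ($13,655): 20% coinsurance on $13,655 = $2,731. Adding that to $1,221.20 gives $3,952.20, past the $2,100 cap; owner pays only $2,100 − $1,221.20 = $878.80.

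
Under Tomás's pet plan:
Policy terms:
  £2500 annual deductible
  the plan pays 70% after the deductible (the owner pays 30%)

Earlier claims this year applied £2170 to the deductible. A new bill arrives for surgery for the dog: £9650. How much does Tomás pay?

£3126

Deductible still to meet: £2500 − £2170 = £330.
After the £330 deductible portion, £9650 − £330 = £9320 is subject to coinsurance.
Coinsurance: £9320 × 30% = £2796.
Owner responsibility: £330 + £2796 = £3126.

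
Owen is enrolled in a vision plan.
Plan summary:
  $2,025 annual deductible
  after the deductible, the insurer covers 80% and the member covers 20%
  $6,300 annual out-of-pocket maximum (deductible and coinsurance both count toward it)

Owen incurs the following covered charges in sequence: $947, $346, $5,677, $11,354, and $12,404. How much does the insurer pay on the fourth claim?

$9,083.20

Bill 1, $947: fully absorbed by the deductible. Cost to member: $947. OOP to date $947. Insurer: $947 − $947 = $0.
Bill 2, $346: all of it applies to the deductible. Member pays $346; OOP now $1,293. Plan pays $346 − $346 = $0.
Bill 3, $5,677: deductible takes $732, $4,945 remains; member's 20% is $989. Member owes $1,721 (running OOP $3,014). Plan pays $5,677 − $1,721 = $3,956.
Bill 4, $11,354: 20% coinsurance on $11,354 = $2,270.80. Cost to member: $2,270.80. OOP to date $5,284.80. Insurer: $11,354 − $2,270.80 = $9,083.20.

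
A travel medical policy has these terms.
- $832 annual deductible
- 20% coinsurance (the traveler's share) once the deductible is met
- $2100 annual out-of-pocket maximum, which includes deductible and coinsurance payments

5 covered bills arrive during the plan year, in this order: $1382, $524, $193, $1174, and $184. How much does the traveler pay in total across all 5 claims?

Claim 1 — $1382: $832 to deductible, leaving $550; traveler's 20% is $110. Cost to traveler: $942. OOP to date $942.
Claim 2 — $524: deductible met; 20% of $524 = $104.80. Traveler owes $104.80 (running OOP $1046.80).
Claim 3 — $193: deductible already satisfied, so traveler's share is 20% × $193 = $38.60. Cost to traveler: $38.60. OOP to date $1085.40.
Claim 4 — $1174: 20% coinsurance on $1174 = $234.80. Cost to traveler: $234.80. OOP to date $1320.20.
Claim 5 — $184: deductible already satisfied, so traveler's share is 20% × $184 = $36.80. Traveler pays $36.80; OOP now $1357.
Summing the traveler's payments: $942 + $104.80 + $38.60 + $234.80 + $36.80 = $1357.

$1357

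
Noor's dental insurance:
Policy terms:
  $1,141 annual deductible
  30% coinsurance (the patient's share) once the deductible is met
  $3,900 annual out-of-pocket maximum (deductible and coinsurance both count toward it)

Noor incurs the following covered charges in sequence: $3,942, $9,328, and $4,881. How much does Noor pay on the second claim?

#1 ($3,942): $1,141 to deductible, leaving $2,801; 30% of $2,801 = $840.30. Cost to patient: $1,981.30. OOP to date $1,981.30.
#2 ($9,328): 30% coinsurance on $9,328 = $2,798.40. Adding that to $1,981.30 gives $4,779.70, past the $3,900 cap; patient pays only $3,900 − $1,981.30 = $1,918.70.

$1,918.70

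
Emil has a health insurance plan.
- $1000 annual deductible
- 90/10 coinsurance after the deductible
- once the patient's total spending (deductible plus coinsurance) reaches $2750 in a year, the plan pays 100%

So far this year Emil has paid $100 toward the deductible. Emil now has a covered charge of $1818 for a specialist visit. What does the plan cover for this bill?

$826.20

Deductible still to meet: $1000 − $100 = $900.
That leaves $1818 − $900 = $918 for coinsurance.
Patient's 10% share of $918 is $91.80.
So the patient owes $900 + $91.80 = $991.80 before any cap.
Cumulative spending $100 + $991.80 = $1091.80 stays under the $2750 maximum.
Insurer pays the balance: $1818 − $991.80 = $826.20.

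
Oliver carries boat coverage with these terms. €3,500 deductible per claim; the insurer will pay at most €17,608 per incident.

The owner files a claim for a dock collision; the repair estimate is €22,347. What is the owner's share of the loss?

After the deductible, €22,347 − €3,500 = €18,847 remains.
The €17,608 per-incident cap binds; insurer pays €17,608.
The owner bears the rest of the original loss: €22,347 − €17,608 = €4,739.

€4,739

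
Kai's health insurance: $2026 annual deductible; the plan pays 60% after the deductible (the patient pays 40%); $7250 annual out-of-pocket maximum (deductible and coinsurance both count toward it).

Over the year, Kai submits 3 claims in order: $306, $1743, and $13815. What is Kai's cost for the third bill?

Claim 1 — $306: entire amount goes to the deductible. Patient owes $306 (running OOP $306).
Claim 2 — $1743: $1720 finishes the deductible; $23 goes to coinsurance; coinsurance $23 × 40% = $9.20. Patient owes $1729.20 (running OOP $2035.20).
Claim 3 — $13815: deductible met; 40% of $13815 = $5526. Adding that to $2035.20 gives $7561.20, past the $7250 cap; patient pays only $7250 − $2035.20 = $5214.80.

$5214.80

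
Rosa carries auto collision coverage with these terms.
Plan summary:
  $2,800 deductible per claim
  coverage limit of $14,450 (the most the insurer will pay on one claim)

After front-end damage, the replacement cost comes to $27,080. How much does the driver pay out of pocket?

After the deductible, $27,080 − $2,800 = $24,280 remains.
The $14,450 per-incident cap binds; insurer pays $14,450.
Driver's share is the uncovered remainder: $27,080 − $14,450 = $12,630.

$12,630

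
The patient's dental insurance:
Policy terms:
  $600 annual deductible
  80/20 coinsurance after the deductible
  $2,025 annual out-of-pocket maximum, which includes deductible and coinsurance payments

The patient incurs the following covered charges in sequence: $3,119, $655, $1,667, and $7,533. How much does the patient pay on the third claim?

$333.40

#1 ($3,119): $600 finishes the deductible; $2,519 goes to coinsurance; coinsurance $2,519 × 20% = $503.80. Patient pays $1,103.80; OOP now $1,103.80.
#2 ($655): 20% coinsurance on $655 = $131. Cost to patient: $131. OOP to date $1,234.80.
#3 ($1,667): deductible met; 20% of $1,667 = $333.40. Cost to patient: $333.40. OOP to date $1,568.20.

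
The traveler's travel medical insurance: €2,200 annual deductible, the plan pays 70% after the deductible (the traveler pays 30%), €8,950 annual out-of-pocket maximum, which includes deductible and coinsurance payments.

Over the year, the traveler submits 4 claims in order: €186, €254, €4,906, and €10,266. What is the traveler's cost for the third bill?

Claim 1 (€186): all of it applies to the deductible. Traveler owes €186 (running OOP €186).
Claim 2 (€254): all of it applies to the deductible. Cost to traveler: €254. OOP to date €440.
Claim 3 (€4,906): deductible takes €1,760, €3,146 remains; coinsurance €3,146 × 30% = €943.80. Traveler pays €2,703.80; OOP now €3,143.80.

€2,703.80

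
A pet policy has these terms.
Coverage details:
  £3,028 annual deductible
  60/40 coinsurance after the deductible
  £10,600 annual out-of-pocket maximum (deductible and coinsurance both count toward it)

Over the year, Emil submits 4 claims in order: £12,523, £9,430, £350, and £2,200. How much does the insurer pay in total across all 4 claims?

£13,903

#1 (£12,523): deductible takes £3,028, £9,495 remains; coinsurance £9,495 × 40% = £3,798. Owner pays £6,826; OOP now £6,826. Plan pays £12,523 − £6,826 = £5,697.
#2 (£9,430): deductible already satisfied, so owner's share is 40% × £9,430 = £3,772. Owner pays £3,772; OOP now £10,598. Insurer: £9,430 − £3,772 = £5,658.
#3 (£350): deductible already satisfied, so owner's share is 40% × £350 = £140. OOP would hit £10,738 > £10,600, so the cap limits the owner to £10,600 − £10,598 = £2. Insurer: £350 − £2 = £348.
#4 (£2,200): 40% coinsurance on £2,200 = £880. That would push OOP to £11,480, over the £10,600 cap, so owner pays £10,600 − £10,600 = £0. Plan pays £2,200 − £0 = £2,200.
Insurer total: £5,697 + £5,658 + £348 + £2,200 = £13,903.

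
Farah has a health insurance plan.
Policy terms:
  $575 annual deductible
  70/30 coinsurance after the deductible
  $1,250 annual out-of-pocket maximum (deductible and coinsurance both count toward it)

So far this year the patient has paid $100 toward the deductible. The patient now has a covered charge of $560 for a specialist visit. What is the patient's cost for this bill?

$500.50

$100 of the $575 deductible is already met, leaving $475.
After the $475 deductible portion, $560 − $475 = $85 is subject to coinsurance.
Coinsurance: $85 × 30% = $25.50.
Patient responsibility before any cap: $475 + $25.50 = $500.50.
Total out-of-pocket so far would be $100 + $500.50 = $600.50, below the $1,250 cap — no reduction.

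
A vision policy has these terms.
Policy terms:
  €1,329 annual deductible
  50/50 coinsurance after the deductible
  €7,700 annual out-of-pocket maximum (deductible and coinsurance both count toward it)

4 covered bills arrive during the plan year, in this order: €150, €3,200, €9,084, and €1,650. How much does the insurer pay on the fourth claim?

€831.50

Claim 1 — €150: all of it applies to the deductible. Member pays €150; OOP now €150. Plan pays €150 − €150 = €0.
Claim 2 — €3,200: €1,179 to deductible, leaving €2,021; 50% of €2,021 = €1,010.50. Member pays €2,189.50; OOP now €2,339.50. Plan pays €3,200 − €2,189.50 = €1,010.50.
Claim 3 — €9,084: deductible met; 50% of €9,084 = €4,542. Member owes €4,542 (running OOP €6,881.50). Insurer: €9,084 − €4,542 = €4,542.
Claim 4 — €1,650: deductible already satisfied, so member's share is 50% × €1,650 = €825. Adding that to €6,881.50 gives €7,706.50, past the €7,700 cap; member pays only €7,700 − €6,881.50 = €818.50. Plan pays €1,650 − €818.50 = €831.50.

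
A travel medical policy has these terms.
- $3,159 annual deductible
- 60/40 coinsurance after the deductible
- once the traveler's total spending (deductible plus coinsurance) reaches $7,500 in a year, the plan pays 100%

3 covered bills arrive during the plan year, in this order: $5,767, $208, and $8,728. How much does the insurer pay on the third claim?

$5,513.40

#1 ($5,767): deductible takes $3,159, $2,608 remains; coinsurance $2,608 × 40% = $1,043.20. Traveler owes $4,202.20 (running OOP $4,202.20). Insurer: $5,767 − $4,202.20 = $1,564.80.
#2 ($208): deductible already satisfied, so traveler's share is 40% × $208 = $83.20. Cost to traveler: $83.20. OOP to date $4,285.40. Insurer: $208 − $83.20 = $124.80.
#3 ($8,728): deductible already satisfied, so traveler's share is 40% × $8,728 = $3,491.20. OOP would hit $7,776.60 > $7,500, so the cap limits the traveler to $7,500 − $4,285.40 = $3,214.60. Plan pays $8,728 − $3,214.60 = $5,513.40.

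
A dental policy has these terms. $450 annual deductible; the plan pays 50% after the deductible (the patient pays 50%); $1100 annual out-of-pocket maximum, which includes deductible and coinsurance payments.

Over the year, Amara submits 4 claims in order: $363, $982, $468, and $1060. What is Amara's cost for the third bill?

$202.50

Bill 1, $363: fully absorbed by the deductible. Patient owes $363 (running OOP $363).
Bill 2, $982: $87 to deductible, leaving $895; 50% of $895 = $447.50. Patient owes $534.50 (running OOP $897.50).
Bill 3, $468: deductible met; 50% of $468 = $234. That would push OOP to $1131.50, over the $1100 cap, so patient pays $1100 − $897.50 = $202.50.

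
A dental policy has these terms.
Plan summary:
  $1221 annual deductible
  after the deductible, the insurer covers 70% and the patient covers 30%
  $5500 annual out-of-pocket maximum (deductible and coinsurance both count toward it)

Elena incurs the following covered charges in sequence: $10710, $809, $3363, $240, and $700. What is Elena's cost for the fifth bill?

$108.70

#1 ($10710): $1221 finishes the deductible; $9489 goes to coinsurance; coinsurance $9489 × 30% = $2846.70. Patient owes $4067.70 (running OOP $4067.70).
#2 ($809): deductible already satisfied, so patient's share is 30% × $809 = $242.70. Cost to patient: $242.70. OOP to date $4310.40.
#3 ($3363): deductible already satisfied, so patient's share is 30% × $3363 = $1008.90. Cost to patient: $1008.90. OOP to date $5319.30.
#4 ($240): 30% coinsurance on $240 = $72. Patient owes $72 (running OOP $5391.30).
#5 ($700): 30% coinsurance on $700 = $210. That would push OOP to $5601.30, over the $5500 cap, so patient pays $5500 − $5391.30 = $108.70.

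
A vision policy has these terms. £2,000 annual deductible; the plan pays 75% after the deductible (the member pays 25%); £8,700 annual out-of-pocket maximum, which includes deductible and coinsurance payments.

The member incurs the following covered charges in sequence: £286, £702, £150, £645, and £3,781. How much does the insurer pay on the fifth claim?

Claim 1 — £286: entire amount goes to the deductible. Member owes £286 (running OOP £286). Plan pays £286 − £286 = £0.
Claim 2 — £702: entire amount goes to the deductible. Member pays £702; OOP now £988. Plan pays £702 − £702 = £0.
Claim 3 — £150: fully absorbed by the deductible. Cost to member: £150. OOP to date £1,138. Insurer: £150 − £150 = £0.
Claim 4 — £645: fully absorbed by the deductible. Member owes £645 (running OOP £1,783). Insurer: £645 − £645 = £0.
Claim 5 — £3,781: £217 finishes the deductible; £3,564 goes to coinsurance; coinsurance £3,564 × 25% = £891. Member pays £1,108; OOP now £2,891. Plan pays £3,781 − £1,108 = £2,673.

£2,673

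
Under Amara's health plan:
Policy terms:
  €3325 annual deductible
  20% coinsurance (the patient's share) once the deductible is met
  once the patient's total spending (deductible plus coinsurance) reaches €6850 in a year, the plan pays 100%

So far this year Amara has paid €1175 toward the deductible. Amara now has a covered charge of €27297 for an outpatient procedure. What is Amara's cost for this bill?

€5675

Remaining deductible: €3325 − €1175 = €2150.
The remaining €25147 (= €27297 − €2150) moves to coinsurance.
Coinsurance: €25147 × 20% = €5029.40.
That puts the patient's cost at €2150 + €5029.40 = €7179.40 before any cap.
Adding €7179.40 to the €1175 already spent would give €8354.40, which exceeds the €6850 cap; the patient pays just €6850 − €1175 = €5675.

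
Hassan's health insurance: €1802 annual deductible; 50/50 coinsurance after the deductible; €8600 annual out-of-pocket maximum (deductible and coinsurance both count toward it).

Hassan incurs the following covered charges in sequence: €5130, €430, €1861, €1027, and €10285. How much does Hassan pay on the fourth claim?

Claim 1 (€5130): deductible takes €1802, €3328 remains; patient's 50% is €1664. Cost to patient: €3466. OOP to date €3466.
Claim 2 (€430): 50% coinsurance on €430 = €215. Patient owes €215 (running OOP €3681).
Claim 3 (€1861): 50% coinsurance on €1861 = €930.50. Cost to patient: €930.50. OOP to date €4611.50.
Claim 4 (€1027): deductible already satisfied, so patient's share is 50% × €1027 = €513.50. Cost to patient: €513.50. OOP to date €5125.

€513.50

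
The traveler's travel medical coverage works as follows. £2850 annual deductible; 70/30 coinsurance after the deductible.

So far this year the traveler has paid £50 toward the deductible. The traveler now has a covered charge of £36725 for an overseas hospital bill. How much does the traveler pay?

£50 of the £2850 deductible is already met, leaving £2800.
That leaves £36725 − £2800 = £33925 for coinsurance.
30% of £33925 = £10177.50 falls to the traveler.
Traveler responsibility: £2800 + £10177.50 = £12977.50.

£12977.50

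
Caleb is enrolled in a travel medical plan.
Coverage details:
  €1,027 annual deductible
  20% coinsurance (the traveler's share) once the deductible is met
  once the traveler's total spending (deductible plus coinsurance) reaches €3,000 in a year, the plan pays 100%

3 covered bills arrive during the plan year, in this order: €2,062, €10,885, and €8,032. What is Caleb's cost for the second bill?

Claim 1 — €2,062: €1,027 finishes the deductible; €1,035 goes to coinsurance; coinsurance €1,035 × 20% = €207. Traveler owes €1,234 (running OOP €1,234).
Claim 2 — €10,885: deductible already satisfied, so traveler's share is 20% × €10,885 = €2,177. OOP would hit €3,411 > €3,000, so the cap limits the traveler to €3,000 − €1,234 = €1,766.

€1,766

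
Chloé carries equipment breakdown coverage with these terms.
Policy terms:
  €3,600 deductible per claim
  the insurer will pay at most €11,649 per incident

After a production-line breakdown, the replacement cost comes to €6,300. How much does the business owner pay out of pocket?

€3,600

Subtract the deductible: €6,300 − €3,600 = €2,700.
€2,700 ≤ €11,649, so the limit doesn't bind; insurer pays €2,700.
The business owner bears the rest of the original loss: €6,300 − €2,700 = €3,600.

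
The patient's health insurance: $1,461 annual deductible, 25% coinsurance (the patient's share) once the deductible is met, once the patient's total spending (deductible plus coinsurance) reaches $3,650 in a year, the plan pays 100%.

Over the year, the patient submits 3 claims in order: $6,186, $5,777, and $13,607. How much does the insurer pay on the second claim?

$4,769.25

Claim 1 — $6,186: $1,461 to deductible, leaving $4,725; 25% of $4,725 = $1,181.25. Patient owes $2,642.25 (running OOP $2,642.25). Insurer: $6,186 − $2,642.25 = $3,543.75.
Claim 2 — $5,777: 25% coinsurance on $5,777 = $1,444.25. OOP would hit $4,086.50 > $3,650, so the cap limits the patient to $3,650 − $2,642.25 = $1,007.75. Plan pays $5,777 − $1,007.75 = $4,769.25.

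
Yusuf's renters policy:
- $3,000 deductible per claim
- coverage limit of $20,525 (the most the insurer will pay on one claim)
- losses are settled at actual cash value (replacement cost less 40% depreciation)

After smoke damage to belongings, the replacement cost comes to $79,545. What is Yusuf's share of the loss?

Depreciate 40%: the covered value is $79,545 × 0.6 = $47,727.
Subtract the deductible: $47,727 − $3,000 = $44,727.
$44,727 exceeds the $20,525 limit, so the insurer pays the limit: $20,525.
The tenant bears the rest of the original loss: $79,545 − $20,525 = $59,020.

$59,020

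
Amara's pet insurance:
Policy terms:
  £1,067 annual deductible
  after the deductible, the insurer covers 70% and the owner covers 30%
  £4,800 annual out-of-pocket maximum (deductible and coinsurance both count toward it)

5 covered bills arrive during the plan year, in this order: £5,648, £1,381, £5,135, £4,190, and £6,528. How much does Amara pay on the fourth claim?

£403.90

Bill 1, £5,648: £1,067 finishes the deductible; £4,581 goes to coinsurance; coinsurance £4,581 × 30% = £1,374.30. Owner owes £2,441.30 (running OOP £2,441.30).
Bill 2, £1,381: 30% coinsurance on £1,381 = £414.30. Owner pays £414.30; OOP now £2,855.60.
Bill 3, £5,135: deductible met; 30% of £5,135 = £1,540.50. Owner owes £1,540.50 (running OOP £4,396.10).
Bill 4, £4,190: deductible met; 30% of £4,190 = £1,257. That would push OOP to £5,653.10, over the £4,800 cap, so owner pays £4,800 − £4,396.10 = £403.90.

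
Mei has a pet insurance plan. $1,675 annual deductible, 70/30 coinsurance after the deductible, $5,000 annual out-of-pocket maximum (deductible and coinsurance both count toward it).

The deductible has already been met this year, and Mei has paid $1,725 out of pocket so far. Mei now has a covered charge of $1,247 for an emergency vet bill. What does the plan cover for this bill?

The deductible is already satisfied, so the full bill goes to coinsurance.
Owner's 30% share of $1,247 is $374.10.
Total out-of-pocket so far would be $1,725 + $374.10 = $2,099.10, below the $5,000 cap — no reduction.
The insurer covers the remainder: $1,247 − $374.10 = $872.90.

$872.90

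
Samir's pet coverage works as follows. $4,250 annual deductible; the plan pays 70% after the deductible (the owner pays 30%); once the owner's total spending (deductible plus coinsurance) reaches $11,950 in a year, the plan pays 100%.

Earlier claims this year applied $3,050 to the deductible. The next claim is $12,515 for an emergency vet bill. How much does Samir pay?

$4,594.50

Remaining deductible: $4,250 − $3,050 = $1,200.
After the $1,200 deductible portion, $12,515 − $1,200 = $11,315 is subject to coinsurance.
30% of $11,315 = $3,394.50 falls to the owner.
That puts the owner's cost at $1,200 + $3,394.50 = $4,594.50 before any cap.
Cumulative spending $3,050 + $4,594.50 = $7,644.50 stays under the $11,950 maximum.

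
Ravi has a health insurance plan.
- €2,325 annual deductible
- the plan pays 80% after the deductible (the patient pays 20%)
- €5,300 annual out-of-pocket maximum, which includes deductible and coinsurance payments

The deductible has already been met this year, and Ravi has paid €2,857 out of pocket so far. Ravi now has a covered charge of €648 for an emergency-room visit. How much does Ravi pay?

€129.60

The deductible is already satisfied, so the full bill goes to coinsurance.
20% of €648 = €129.60 falls to the patient.
Year-to-date out-of-pocket becomes €2,857 + €129.60 = €2,986.60, still under the €5,300 maximum, so no cap applies.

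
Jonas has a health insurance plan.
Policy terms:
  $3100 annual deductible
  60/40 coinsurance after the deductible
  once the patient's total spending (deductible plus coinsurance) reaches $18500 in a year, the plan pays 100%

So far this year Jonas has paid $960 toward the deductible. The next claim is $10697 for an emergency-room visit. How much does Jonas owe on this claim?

$960 of the $3100 deductible is already met, leaving $2140.
The remaining $8557 (= $10697 − $2140) moves to coinsurance.
Patient's 40% share of $8557 is $3422.80.
That puts the patient's cost at $2140 + $3422.80 = $5562.80 before any cap.
Cumulative spending $960 + $5562.80 = $6522.80 stays under the $18500 maximum.

$5562.80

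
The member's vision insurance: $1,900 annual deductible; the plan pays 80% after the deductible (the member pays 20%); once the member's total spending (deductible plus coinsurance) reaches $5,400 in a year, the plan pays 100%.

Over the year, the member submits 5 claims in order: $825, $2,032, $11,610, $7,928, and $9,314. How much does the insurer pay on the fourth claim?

$6,941.40

Bill 1, $825: fully absorbed by the deductible. Cost to member: $825. OOP to date $825. Insurer: $825 − $825 = $0.
Bill 2, $2,032: deductible takes $1,075, $957 remains; member's 20% is $191.40. Member owes $1,266.40 (running OOP $2,091.40). Plan pays $2,032 − $1,266.40 = $765.60.
Bill 3, $11,610: deductible already satisfied, so member's share is 20% × $11,610 = $2,322. Member pays $2,322; OOP now $4,413.40. Insurer: $11,610 − $2,322 = $9,288.
Bill 4, $7,928: 20% coinsurance on $7,928 = $1,585.60. OOP would hit $5,999 > $5,400, so the cap limits the member to $5,400 − $4,413.40 = $986.60. Insurer: $7,928 − $986.60 = $6,941.40.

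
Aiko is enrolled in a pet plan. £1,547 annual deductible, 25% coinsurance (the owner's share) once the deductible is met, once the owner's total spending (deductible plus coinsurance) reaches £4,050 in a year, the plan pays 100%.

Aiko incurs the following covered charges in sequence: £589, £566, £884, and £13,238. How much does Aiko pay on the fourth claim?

£2,380

#1 (£589): entire amount goes to the deductible. Cost to owner: £589. OOP to date £589.
#2 (£566): fully absorbed by the deductible. Cost to owner: £566. OOP to date £1,155.
#3 (£884): £392 to deductible, leaving £492; owner's 25% is £123. Owner owes £515 (running OOP £1,670).
#4 (£13,238): deductible met; 25% of £13,238 = £3,309.50. That would push OOP to £4,979.50, over the £4,050 cap, so owner pays £4,050 − £1,670 = £2,380.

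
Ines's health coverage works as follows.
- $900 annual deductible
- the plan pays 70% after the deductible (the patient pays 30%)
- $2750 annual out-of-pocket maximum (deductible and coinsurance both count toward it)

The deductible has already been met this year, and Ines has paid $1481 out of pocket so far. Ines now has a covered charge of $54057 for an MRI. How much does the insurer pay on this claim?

The deductible is already satisfied, so the full bill goes to coinsurance.
30% of $54057 = $16217.10 falls to the patient.
That would bring total out-of-pocket to $17698.10, past the $2750 cap. The patient is capped at $2750 − $1481 = $1269 on this claim.
The plan picks up $54057 − $1269 = $52788.

$52788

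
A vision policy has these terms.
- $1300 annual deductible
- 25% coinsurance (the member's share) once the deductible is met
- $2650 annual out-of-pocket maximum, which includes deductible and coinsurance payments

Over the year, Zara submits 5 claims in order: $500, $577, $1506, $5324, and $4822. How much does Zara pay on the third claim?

$543.75

Bill 1, $500: fully absorbed by the deductible. Member owes $500 (running OOP $500).
Bill 2, $577: entire amount goes to the deductible. Member pays $577; OOP now $1077.
Bill 3, $1506: $223 to deductible, leaving $1283; 25% of $1283 = $320.75. Member owes $543.75 (running OOP $1620.75).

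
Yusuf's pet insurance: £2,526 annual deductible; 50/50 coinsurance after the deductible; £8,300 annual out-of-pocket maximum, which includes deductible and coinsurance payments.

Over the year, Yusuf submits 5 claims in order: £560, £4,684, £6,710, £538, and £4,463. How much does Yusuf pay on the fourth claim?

£269

Bill 1, £560: entire amount goes to the deductible. Owner pays £560; OOP now £560.
Bill 2, £4,684: £1,966 finishes the deductible; £2,718 goes to coinsurance; coinsurance £2,718 × 50% = £1,359. Cost to owner: £3,325. OOP to date £3,885.
Bill 3, £6,710: deductible already satisfied, so owner's share is 50% × £6,710 = £3,355. Owner pays £3,355; OOP now £7,240.
Bill 4, £538: deductible already satisfied, so owner's share is 50% × £538 = £269. Owner pays £269; OOP now £7,509.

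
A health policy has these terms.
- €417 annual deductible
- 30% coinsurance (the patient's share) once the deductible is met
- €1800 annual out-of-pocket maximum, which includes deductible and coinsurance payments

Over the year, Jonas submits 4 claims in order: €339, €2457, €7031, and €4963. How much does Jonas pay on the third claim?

#1 (€339): all of it applies to the deductible. Cost to patient: €339. OOP to date €339.
#2 (€2457): €78 to deductible, leaving €2379; patient's 30% is €713.70. Patient owes €791.70 (running OOP €1130.70).
#3 (€7031): deductible already satisfied, so patient's share is 30% × €7031 = €2109.30. OOP would hit €3240 > €1800, so the cap limits the patient to €1800 − €1130.70 = €669.30.

€669.30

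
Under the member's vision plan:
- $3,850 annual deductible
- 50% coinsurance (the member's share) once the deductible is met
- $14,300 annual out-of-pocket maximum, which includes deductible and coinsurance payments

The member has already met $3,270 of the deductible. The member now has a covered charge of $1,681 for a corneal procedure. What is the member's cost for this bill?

Remaining deductible: $3,850 − $3,270 = $580.
That leaves $1,681 − $580 = $1,101 for coinsurance.
Coinsurance: $1,101 × 50% = $550.50.
Member responsibility before any cap: $580 + $550.50 = $1,130.50.
Cumulative spending $3,270 + $1,130.50 = $4,400.50 stays under the $14,300 maximum.

$1,130.50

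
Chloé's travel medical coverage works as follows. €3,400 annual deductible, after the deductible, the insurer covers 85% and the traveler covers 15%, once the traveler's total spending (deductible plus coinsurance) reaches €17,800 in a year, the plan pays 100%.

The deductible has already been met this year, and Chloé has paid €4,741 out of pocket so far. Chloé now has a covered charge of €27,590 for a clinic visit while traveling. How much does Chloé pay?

The deductible is already satisfied, so the full bill goes to coinsurance.
Coinsurance: €27,590 × 15% = €4,138.50.
Cumulative spending €4,741 + €4,138.50 = €8,879.50 stays under the €17,800 maximum.

€4,138.50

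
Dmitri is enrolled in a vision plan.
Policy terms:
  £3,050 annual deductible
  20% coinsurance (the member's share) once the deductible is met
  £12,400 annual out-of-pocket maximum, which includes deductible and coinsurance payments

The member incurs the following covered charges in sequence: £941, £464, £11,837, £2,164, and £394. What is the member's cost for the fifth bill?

#1 (£941): entire amount goes to the deductible. Member pays £941; OOP now £941.
#2 (£464): entire amount goes to the deductible. Member pays £464; OOP now £1,405.
#3 (£11,837): £1,645 to deductible, leaving £10,192; 20% of £10,192 = £2,038.40. Member pays £3,683.40; OOP now £5,088.40.
#4 (£2,164): 20% coinsurance on £2,164 = £432.80. Member pays £432.80; OOP now £5,521.20.
#5 (£394): deductible met; 20% of £394 = £78.80. Member pays £78.80; OOP now £5,600.

£78.80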